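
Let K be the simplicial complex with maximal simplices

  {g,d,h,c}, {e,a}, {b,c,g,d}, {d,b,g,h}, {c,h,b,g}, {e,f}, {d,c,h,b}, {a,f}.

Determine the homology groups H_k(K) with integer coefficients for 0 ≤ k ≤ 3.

We work with the vertex ordering a < b < c < d < e < f < g < h. The simplices of K, each written with vertices in increasing order, are:

  0-simplices (8): a, b, c, d, e, f, g, h
  1-simplices (13): ae, af, bc, bd, bg, bh, cd, cg, ch, dg, dh, ef, gh
  2-simplices (10): bcd, bcg, bch, bdg, bdh, bgh, cdg, cdh, cgh, dgh
  3-simplices (5): bcdg, bcdh, bcgh, bdgh, cdgh

so the chain groups are C_0 ≅ Z^8, C_1 ≅ Z^13, C_2 ≅ Z^10, C_3 ≅ Z^5.

The boundary map ∂_1: C_1 → C_0 maps an edge to its endpoints' difference, ∂[p,q] = q − p.
The 8×13 boundary matrix has rank 6 and Smith normal form diag(1,1,1,1,1,1).

The boundary map ∂_2: C_2 → C_1 sends each 2-simplex [p,q,r] to [q,r] − [p,r] + [p,q]. For instance
  ∂bdh = dh − bh + bd,
  ∂cgh = gh − ch + cg.
The resulting 13×10 matrix has rank 6, and its Smith normal form has invariant factors (1,1,1,1,1,1).

∂_3: C_3 → C_2 sends each 3-simplex σ to the alternating sum Σ_i (−1)^i (σ with its i-th vertex removed). For instance
  ∂bcdh = cdh − bdh + bch − bcd,
  ∂bcgh = cgh − bgh + bch − bcg.
The resulting 10×5 matrix has rank 4, and its Smith normal form has invariant factors (1,1,1,1).

Now H_k = ker ∂_k / im ∂_{k+1}, so:

  H_0: rank C_0 − rank ∂_1 = 8 − 6 = 2, and the invariant factors of ∂_1 are all 1, so H_0 = Z^2.
  H_1: rank ker ∂_1 − rank ∂_2 = (13 − 6) − 6 = 1, and the invariant factors of ∂_2 are all 1, so H_1 = Z.
  H_2: rank ker ∂_2 − rank ∂_3 = (10 − 6) − 4 = 0, and the invariant factors of ∂_3 are all 1, so H_2 = 0.
  H_3: rank ker ∂_3 − rank ∂_4 = (5 − 4) − 0 = 1, and there is no ∂_4, so H_3 = Z.

As a check, the Euler characteristic is 8 − 13 + 10 − 5 = 0, which agrees with 2 − 1 + 0 − 1 = 0.

H_0 = Z^2,  H_1 = Z,  H_2 = 0,  H_3 = Z.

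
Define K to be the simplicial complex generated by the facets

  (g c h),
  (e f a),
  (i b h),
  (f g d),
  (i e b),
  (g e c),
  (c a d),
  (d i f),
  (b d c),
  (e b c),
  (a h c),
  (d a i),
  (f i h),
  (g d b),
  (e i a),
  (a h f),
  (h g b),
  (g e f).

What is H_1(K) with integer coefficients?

Fix the vertex order a < b < c < d < e < f < g < h < i and write every simplex with vertices in increasing order. Then dim K = 2 and the simplices of K are:

  0-simplices (9): a, b, c, d, e, f, g, h, i
  1-simplices (27): ac, ad, ae, af, ah, ai, bc, bd, be, bg, bh, bi, cd, ce, cg, ch, df, dg, di, ef, eg, ei, fg, fh, fi, gh, hi
  2-simplices (18): acd, ach, adi, aef, aei, afh, bcd, bce, bdg, bei, bgh, bhi, ceg, cgh, dfg, dfi, efg, fhi

so the chain groups are C_0 ≅ Z^9, C_1 ≅ Z^27, C_2 ≅ Z^18.

The boundary map ∂_1: C_1 → C_0 sends each edge [p,q] (with p < q) to q − p.
The 9×27 boundary matrix has rank 8 and Smith normal form diag(1,1,1,1,1,1,1,1).

∂_2: C_2 → C_1 maps a triangle to the signed sum of its edges. For instance
  ∂ach = ch − ah + ac,
  ∂aef = ef − af + ae.
The 27×18 boundary matrix has rank 18 and Smith normal form diag(1,1,1,1,1,1,1,1,1,1,1,1,1,1,1,1,1,2).

From H_k ≅ ker(∂_k) / im(∂_{k+1}) we obtain:

  H_1: rank ker ∂_1 − rank ∂_2 = (27 − 8) − 18 = 1, and ∂_2 has invariant factor 2 > 1, so H_1 ≅ Z ⊕ Z/2.

H_1 = Z ⊕ Z/2.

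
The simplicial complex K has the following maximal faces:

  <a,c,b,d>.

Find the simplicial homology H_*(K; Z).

Order the vertices as a < b < c < d. Listing each simplex with vertices in this order, K has dimension 3 with simplices:

  0-simplices (4): a, b, c, d
  1-simplices (6): ab, ac, ad, bc, bd, cd
  2-simplices (4): abc, abd, acd, bcd
  3-simplices (1): abcd

so the chain groups are C_0 ≅ Z^4, C_1 ≅ Z^6, C_2 ≅ Z^4, C_3 ≅ Z^1.

∂_1: C_1 → C_0 is given by ∂[p,q] = [q] − [p].
This gives a 4×6 integer matrix of rank 3; reducing to Smith normal form yields diagonal entries (1,1,1).

The boundary map ∂_2: C_2 → C_1 acts by ∂[p,q,r] = [q,r] − [p,r] + [p,q]. For instance
  ∂bcd = cd − bd + bc,
  ∂abc = bc − ac + ab.
As a 6×4 matrix over Z this has rank 3, with invariant factors (1,1,1).

The boundary map ∂_3: C_3 → C_2 sends each 3-simplex σ to the alternating sum Σ_i (−1)^i (σ with its i-th vertex removed). For instance
  ∂abcd = bcd − acd + abd − abc.
As a 4×1 matrix over Z this has rank 1, with invariant factors (1).

Reading off H_k = ker ∂_k / im ∂_{k+1}:

  H_0: rank C_0 − rank ∂_1 = 4 − 3 = 1, and the invariant factors of ∂_1 are all 1, so H_0 = Z.
  H_1: rank ker ∂_1 − rank ∂_2 = (6 − 3) − 3 = 0, and the invariant factors of ∂_2 are all 1, so H_1 = 0.
  H_2: rank ker ∂_2 − rank ∂_3 = (4 − 3) − 1 = 0, and the invariant factors of ∂_3 are all 1, so H_2 = 0.
  H_3: rank ker ∂_3 − rank ∂_4 = (1 − 1) − 0 = 0, and there is no ∂_4, so H_3 = 0.

(K is a triangulation of the 3-simplex.)

H_0 = Z,  H_1 = 0,  H_2 = 0,  H_3 = 0.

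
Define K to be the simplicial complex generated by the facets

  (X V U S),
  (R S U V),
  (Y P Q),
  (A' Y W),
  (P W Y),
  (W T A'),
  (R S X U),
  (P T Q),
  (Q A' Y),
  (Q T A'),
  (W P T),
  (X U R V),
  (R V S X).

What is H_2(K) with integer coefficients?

H_2 = Z.

We work with the vertex ordering P < Q < R < S < T < U < V < W < X < Y < A'. The simplices of K, each written with vertices in increasing order, are:

  0-simplices (11): [P], [Q], [R], [S], [T], [U], [V], [W], [X], [Y], [A']
  1-simplices (22): [P,Q], [P,T], [P,W], [P,Y], [Q,T], [Q,Y], [Q,A'], [R,S], [R,U], [R,V], [R,X], [S,U], [S,V], [S,X], [T,W], [T,A'], [U,V], [U,X], [V,X], [W,Y], [W,A'], [Y,A']
  2-simplices (18): (18 of them)
  3-simplices (5): [R,S,U,V], [R,S,U,X], [R,S,V,X], [R,U,V,X], [S,U,V,X]

giving chain groups C_0 ≅ Z^11, C_1 ≅ Z^22, C_2 ≅ Z^18, C_3 ≅ Z^5.

Boundary ∂_1: C_1 → C_0 sends each edge [p,q] (with p < q) to q − p. For instance
  ∂[V,X] = [X] − [V].
As a 11×22 matrix over Z this has rank 9, with invariant factors (1,1,1,1,1,1,1,1,1).

∂_2: C_2 → C_1 sends each 2-simplex [p,q,r] to [q,r] − [p,r] + [p,q]. For instance
  ∂[P,Q,T] = [Q,T] − [P,T] + [P,Q],
  ∂[R,U,V] = [U,V] − [R,V] + [R,U].
This gives a 22×18 integer matrix of rank 13; reducing to Smith normal form yields diagonal entries (1,1,1,1,1,1,1,1,1,1,1,1,1).

The boundary map ∂_3: C_3 → C_2 sends each 3-simplex σ to the alternating sum Σ_i (−1)^i (σ with its i-th vertex removed). For instance
  ∂[S,U,V,X] = [U,V,X] − [S,V,X] + [S,U,X] − [S,U,V],
  ∂[R,S,U,V] = [S,U,V] − [R,U,V] + [R,S,V] − [R,S,U].
As a 18×5 matrix over Z this has rank 4, with invariant factors (1,1,1,1).

Reading off H_k = ker ∂_k / im ∂_{k+1}:

  H_2: rank ker ∂_2 − rank ∂_3 = (18 − 13) − 4 = 1, and the invariant factors of ∂_3 are all 1, so H_2 ≅ Z.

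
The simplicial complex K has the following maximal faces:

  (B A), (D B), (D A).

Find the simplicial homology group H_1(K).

K has 3 vertices, 3 edges.
rank ∂_1 = 2, rank ∂_2 = 0 ⇒ b_1 = 3 − 2 − 0 = 1. So H_1 ≅ Z.

H_1 ≅ Z.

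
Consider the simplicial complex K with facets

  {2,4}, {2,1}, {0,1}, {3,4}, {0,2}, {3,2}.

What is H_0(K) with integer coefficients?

H_0 ≅ Z.

Order the vertices as 0 < 1 < 2 < 3 < 4. Listing each simplex with vertices in this order, K has dimension 1 with simplices:

  0-simplices (5): [0], [1], [2], [3], [4]
  1-simplices (6): [0,1], [0,2], [1,2], [2,3], [2,4], [3,4]

Hence C_0 ≅ Z^5, C_1 ≅ Z^6.

The boundary map ∂_1: C_1 → C_0 is given by ∂[p,q] = [q] − [p].
As a 5×6 matrix over Z this has rank 4, with invariant factors (1,1,1,1).

Computing H_k = (kernel of ∂_k) / (image of ∂_{k+1}):

  H_0: rank C_0 − rank ∂_1 = 5 − 4 = 1, and the invariant factors of ∂_1 are all 1, so H_0 = Z.

(K is a triangulation of a wedge of 2 circles.)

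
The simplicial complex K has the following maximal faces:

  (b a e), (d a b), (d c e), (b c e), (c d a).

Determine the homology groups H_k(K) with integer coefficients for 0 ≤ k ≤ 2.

H_0 ≅ Z,  H_1 ≅ Z,  H_2 = 0.

Fix the vertex order a < b < c < d < e and write every simplex with vertices in increasing order. Then dim K = 2 and the simplices of K are:

  0-simplices (5): a, b, c, d, e
  1-simplices (10): ab, ac, ad, ae, bc, bd, be, cd, ce, de
  2-simplices (5): abd, abe, acd, bce, cde

so the chain groups are C_0 ≅ Z^5, C_1 ≅ Z^10, C_2 ≅ Z^5.

The boundary map ∂_1: C_1 → C_0 maps an edge to its endpoints' difference, ∂[p,q] = q − p. For instance
  ∂ce = e − c.
This gives a 5×10 integer matrix of rank 4; reducing to Smith normal form yields diagonal entries (1,1,1,1).

The boundary map ∂_2: C_2 → C_1 acts by ∂[p,q,r] = [q,r] − [p,r] + [p,q]. For instance
  ∂abe = be − ae + ab,
  ∂cde = de − ce + cd.
As a 10×5 matrix over Z this has rank 5, with invariant factors (1,1,1,1,1).

Computing H_k = (kernel of ∂_k) / (image of ∂_{k+1}):

  H_0: rank C_0 − rank ∂_1 = 5 − 4 = 1, and the invariant factors of ∂_1 are all 1, so H_0 ≅ Z.
  H_1: rank ker ∂_1 − rank ∂_2 = (10 − 4) − 5 = 1, and the invariant factors of ∂_2 are all 1, so H_1 ≅ Z.
  H_2: rank ker ∂_2 − rank ∂_3 = (5 − 5) − 0 = 0, and there is no ∂_3, so H_2 ≅ 0.

As a check, the Euler characteristic is 5 − 10 + 5 = 0, which agrees with 1 − 1 + 0 = 0.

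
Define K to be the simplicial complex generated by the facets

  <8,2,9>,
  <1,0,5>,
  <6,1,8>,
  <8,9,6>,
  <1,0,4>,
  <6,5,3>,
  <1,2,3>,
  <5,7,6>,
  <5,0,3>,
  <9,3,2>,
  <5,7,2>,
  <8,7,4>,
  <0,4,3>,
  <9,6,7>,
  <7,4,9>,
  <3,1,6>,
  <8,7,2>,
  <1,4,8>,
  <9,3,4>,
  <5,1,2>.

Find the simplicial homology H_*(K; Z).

H_0 ≅ Z,  H_1 ≅ Z ⊕ Z/2Z,  H_2 = 0.

Fix the vertex order 0 < 1 < 2 < 3 < 4 < 5 < 6 < 7 < 8 < 9 and write every simplex with vertices in increasing order. Then dim K = 2 and the simplices of K are:

  0-simplices (10): [0], [1], [2], [3], [4], [5], [6], [7], [8], [9]
  1-simplices (30): (30 of them)
  2-simplices (20): (20 of them)

Hence C_0 ≅ Z^10, C_1 ≅ Z^30, C_2 ≅ Z^20.

∂_1: C_1 → C_0 maps an edge to its endpoints' difference, ∂[p,q] = q − p.
As a 10×30 matrix over Z this has rank 9, with invariant factors (1,1,1,1,1,1,1,1,1).

Boundary ∂_2: C_2 → C_1 sends each 2-simplex [p,q,r] to [q,r] − [p,r] + [p,q]. For instance
  ∂[4,7,9] = [7,9] − [4,9] + [4,7],
  ∂[0,3,4] = [3,4] − [0,4] + [0,3].
This gives a 30×20 integer matrix of rank 20; reducing to Smith normal form yields diagonal entries (1,1,1,1,1,1,1,1,1,1,1,1,1,1,1,1,1,1,1,2).

Now H_k = ker ∂_k / im ∂_{k+1}, so:

  H_0: rank C_0 − rank ∂_1 = 10 − 9 = 1, and the invariant factors of ∂_1 are all 1, so H_0 ≅ Z.
  H_1: rank ker ∂_1 − rank ∂_2 = (30 − 9) − 20 = 1, and ∂_2 has invariant factor 2 > 1, so H_1 ≅ Z ⊕ Z/2Z.
  H_2: rank ker ∂_2 − rank ∂_3 = (20 − 20) − 0 = 0, and there is no ∂_3, so H_2 ≅ 0.

(K is a triangulation of the Klein bottle.)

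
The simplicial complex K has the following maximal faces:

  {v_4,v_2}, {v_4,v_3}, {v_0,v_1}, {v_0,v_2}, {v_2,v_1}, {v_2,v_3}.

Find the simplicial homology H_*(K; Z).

H_0 = Z,  H_1 = Z^2.

We work with the vertex ordering v_0 < v_1 < v_2 < v_3 < v_4. The simplices of K, each written with vertices in increasing order, are:

  0-simplices (5): [v_0], [v_1], [v_2], [v_3], [v_4]
  1-simplices (6): [v_0,v_1], [v_0,v_2], [v_1,v_2], [v_2,v_3], [v_2,v_4], [v_3,v_4]

so the chain groups are C_0 ≅ Z^5, C_1 ≅ Z^6.

∂_1: C_1 → C_0 sends each edge [p,q] (with p < q) to q − p. For instance
  ∂[v_0,v_1] = [v_1] − [v_0].
As a 5×6 matrix over Z this has rank 4, with invariant factors (1,1,1,1).

From H_k ≅ ker(∂_k) / im(∂_{k+1}) we obtain:

  H_0: rank C_0 − rank ∂_1 = 5 − 4 = 1, and the invariant factors of ∂_1 are all 1, so H_0 = Z.
  H_1: rank ker ∂_1 − rank ∂_2 = (6 − 4) − 0 = 2, and there is no ∂_2, so H_1 = Z^2.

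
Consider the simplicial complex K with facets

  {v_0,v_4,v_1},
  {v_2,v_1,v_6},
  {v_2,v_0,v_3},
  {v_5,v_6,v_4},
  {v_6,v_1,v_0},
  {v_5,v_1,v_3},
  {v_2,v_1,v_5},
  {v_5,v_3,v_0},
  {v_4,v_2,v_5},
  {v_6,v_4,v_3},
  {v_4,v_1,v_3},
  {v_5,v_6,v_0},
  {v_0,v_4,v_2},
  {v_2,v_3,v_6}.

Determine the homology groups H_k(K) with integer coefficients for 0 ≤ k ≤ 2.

Fix the vertex order v_0 < v_1 < v_2 < v_3 < v_4 < v_5 < v_6 and write every simplex with vertices in increasing order. Then dim K = 2 and the simplices of K are:

  0-simplices (7): [v_0], [v_1], [v_2], [v_3], [v_4], [v_5], [v_6]
  1-simplices (21): (21 of them)
  2-simplices (14): (14 of them)

giving chain groups C_0 ≅ Z^7, C_1 ≅ Z^21, C_2 ≅ Z^14.

Boundary ∂_1: C_1 → C_0 sends each edge [p,q] (with p < q) to q − p.
The 7×21 boundary matrix has rank 6 and Smith normal form diag(1,1,1,1,1,1).

Boundary ∂_2: C_2 → C_1 acts by ∂[p,q,r] = [q,r] − [p,r] + [p,q]. For instance
  ∂[v_0,v_1,v_6] = [v_1,v_6] − [v_0,v_6] + [v_0,v_1],
  ∂[v_1,v_2,v_5] = [v_2,v_5] − [v_1,v_5] + [v_1,v_2].
This gives a 21×14 integer matrix of rank 13; reducing to Smith normal form yields diagonal entries (1,1,1,1,1,1,1,1,1,1,1,1,1).

From H_k ≅ ker(∂_k) / im(∂_{k+1}) we obtain:

  H_0: rank C_0 − rank ∂_1 = 7 − 6 = 1, and the invariant factors of ∂_1 are all 1, so H_0 ≅ Z.
  H_1: rank ker ∂_1 − rank ∂_2 = (21 − 6) − 13 = 2, and the invariant factors of ∂_2 are all 1, so H_1 ≅ Z^2.
  H_2: rank ker ∂_2 − rank ∂_3 = (14 − 13) − 0 = 1, and there is no ∂_3, so H_2 ≅ Z.

H_0 ≅ Z,  H_1 ≅ Z^2,  H_2 ≅ Z.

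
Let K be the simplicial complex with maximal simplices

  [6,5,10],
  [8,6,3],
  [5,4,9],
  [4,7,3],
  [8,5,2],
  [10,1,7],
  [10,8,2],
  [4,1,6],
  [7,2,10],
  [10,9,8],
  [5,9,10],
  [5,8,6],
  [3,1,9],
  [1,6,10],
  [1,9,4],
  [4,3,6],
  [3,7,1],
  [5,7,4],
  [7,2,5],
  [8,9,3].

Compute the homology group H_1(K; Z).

Take the total order 1 < 2 < 3 < 4 < 5 < 6 < 7 < 8 < 9 < 10 on the vertex set. Then K (dimension 2) consists of the simplices:

  0-simplices (10): [1], [2], [3], [4], [5], [6], [7], [8], [9], [10]
  1-simplices (30): (30 of them)
  2-simplices (20): (20 of them)

so the chain groups are C_0 ≅ Z^10, C_1 ≅ Z^30, C_2 ≅ Z^20.

Boundary ∂_1: C_1 → C_0 is given by ∂[p,q] = [q] − [p]. For instance
  ∂[4,5] = [5] − [4].
This gives a 10×30 integer matrix of rank 9; reducing to Smith normal form yields diagonal entries (1,1,1,1,1,1,1,1,1).

Boundary ∂_2: C_2 → C_1 maps a triangle to the signed sum of its edges. For instance
  ∂[3,8,9] = [8,9] − [3,9] + [3,8],
  ∂[1,6,10] = [6,10] − [1,10] + [1,6].
This gives a 30×20 integer matrix of rank 20; reducing to Smith normal form yields diagonal entries (1,1,1,1,1,1,1,1,1,1,1,1,1,1,1,1,1,1,1,2).

Computing H_k = (kernel of ∂_k) / (image of ∂_{k+1}):

  H_1: rank ker ∂_1 − rank ∂_2 = (30 − 9) − 20 = 1, and ∂_2 has invariant factor 2 > 1, so H_1 = Z ⊕ Z/2.

H_1 ≅ Z ⊕ Z/2.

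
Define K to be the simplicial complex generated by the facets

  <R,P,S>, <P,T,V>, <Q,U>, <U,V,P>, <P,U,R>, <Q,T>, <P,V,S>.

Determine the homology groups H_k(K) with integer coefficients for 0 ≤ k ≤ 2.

H_0 = Z,  H_1 = Z,  H_2 = 0.

We work with the vertex ordering P < Q < R < S < T < U < V. The simplices of K, each written with vertices in increasing order, are:

  0-simplices (7): P, Q, R, S, T, U, V
  1-simplices (12): PR, PS, PT, PU, PV, QT, QU, RS, RU, SV, TV, UV
  2-simplices (5): PRS, PRU, PSV, PTV, PUV

so the chain groups are C_0 ≅ Z^7, C_1 ≅ Z^12, C_2 ≅ Z^5.

Boundary ∂_1: C_1 → C_0 is given by ∂[p,q] = [q] − [p]. For instance
  ∂UV = V − U.
This gives a 7×12 integer matrix of rank 6; reducing to Smith normal form yields diagonal entries (1,1,1,1,1,1).

Boundary ∂_2: C_2 → C_1 sends each 2-simplex [p,q,r] to [q,r] − [p,r] + [p,q]. For instance
  ∂PTV = TV − PV + PT,
  ∂PRU = RU − PU + PR.
As a 12×5 matrix over Z this has rank 5, with invariant factors (1,1,1,1,1).

Reading off H_k = ker ∂_k / im ∂_{k+1}:

  H_0: rank C_0 − rank ∂_1 = 7 − 6 = 1, and the invariant factors of ∂_1 are all 1, so H_0 = Z.
  H_1: rank ker ∂_1 − rank ∂_2 = (12 − 6) − 5 = 1, and the invariant factors of ∂_2 are all 1, so H_1 = Z.
  H_2: rank ker ∂_2 − rank ∂_3 = (5 − 5) − 0 = 0, and there is no ∂_3, so H_2 = 0.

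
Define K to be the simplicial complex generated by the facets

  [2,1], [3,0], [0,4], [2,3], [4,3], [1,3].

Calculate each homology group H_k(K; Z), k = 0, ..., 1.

Order the vertices as 0 < 1 < 2 < 3 < 4. Listing each simplex with vertices in this order, K has dimension 1 with simplices:

  0-simplices (5): [0], [1], [2], [3], [4]
  1-simplices (6): [0,3], [0,4], [1,2], [1,3], [2,3], [3,4]

giving chain groups C_0 ≅ Z^5, C_1 ≅ Z^6.

The boundary map ∂_1: C_1 → C_0 maps an edge to its endpoints' difference, ∂[p,q] = q − p.
The resulting 5×6 matrix has rank 4, and its Smith normal form has invariant factors (1,1,1,1).

Now H_k = ker ∂_k / im ∂_{k+1}, so:

  H_0: rank C_0 − rank ∂_1 = 5 − 4 = 1, and the invariant factors of ∂_1 are all 1, so H_0 ≅ Z.
  H_1: rank ker ∂_1 − rank ∂_2 = (6 − 4) − 0 = 2, and there is no ∂_2, so H_1 ≅ Z^2.

As a check, the Euler characteristic is 5 − 6 = -1, which agrees with 1 − 2 = -1.
(K is a triangulation of a wedge of 2 circles.)

H_0 ≅ Z,  H_1 ≅ Z^2.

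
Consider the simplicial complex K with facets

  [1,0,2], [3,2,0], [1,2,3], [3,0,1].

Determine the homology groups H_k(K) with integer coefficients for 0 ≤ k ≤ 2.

Order the vertices as 0 < 1 < 2 < 3. Listing each simplex with vertices in this order, K has dimension 2 with simplices:

  0-simplices (4): [0], [1], [2], [3]
  1-simplices (6): [0,1], [0,2], [0,3], [1,2], [1,3], [2,3]
  2-simplices (4): [0,1,2], [0,1,3], [0,2,3], [1,2,3]

giving chain groups C_0 ≅ Z^4, C_1 ≅ Z^6, C_2 ≅ Z^4.

The boundary map ∂_1: C_1 → C_0 is given by ∂[p,q] = [q] − [p]. For instance
  ∂[0,3] = [3] − [0].
As a 4×6 matrix over Z this has rank 3, with invariant factors (1,1,1).

Boundary ∂_2: C_2 → C_1 maps a triangle to the signed sum of its edges. For instance
  ∂[0,1,2] = [1,2] − [0,2] + [0,1],
  ∂[0,2,3] = [2,3] − [0,3] + [0,2].
The 6×4 boundary matrix has rank 3 and Smith normal form diag(1,1,1).

Now H_k = ker ∂_k / im ∂_{k+1}, so:

  H_0: rank C_0 − rank ∂_1 = 4 − 3 = 1, and the invariant factors of ∂_1 are all 1, so H_0 ≅ Z.
  H_1: rank ker ∂_1 − rank ∂_2 = (6 − 3) − 3 = 0, and the invariant factors of ∂_2 are all 1, so H_1 ≅ 0.
  H_2: rank ker ∂_2 − rank ∂_3 = (4 − 3) − 0 = 1, and there is no ∂_3, so H_2 ≅ Z.

H_0 ≅ Z,  H_1 = 0,  H_2 ≅ Z.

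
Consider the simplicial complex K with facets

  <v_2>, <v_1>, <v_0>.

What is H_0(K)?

H_0 = Z^3.

We work with the vertex ordering v_0 < v_1 < v_2. The simplices of K, each written with vertices in increasing order, are:

  0-simplices (3): [v_0], [v_1], [v_2]

giving chain groups C_0 ≅ Z^3.

Now H_k = ker ∂_k / im ∂_{k+1}, so:

  H_0: rank C_0 − rank ∂_1 = 3 − 0 = 3, and there is no ∂_1, so H_0 = Z^3.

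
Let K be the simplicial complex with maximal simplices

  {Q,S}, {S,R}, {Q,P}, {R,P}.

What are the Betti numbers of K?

Order the vertices as P < Q < R < S. Listing each simplex with vertices in this order, K has dimension 1 with simplices:

  0-simplices (4): P, Q, R, S
  1-simplices (4): PQ, PR, QS, RS

so the chain groups are C_0 ≅ Z^4, C_1 ≅ Z^4.

The boundary map ∂_1: C_1 → C_0 is given by ∂[p,q] = [q] − [p]. For instance
  ∂RS = S − R.
The 4×4 boundary matrix has rank 3 and Smith normal form diag(1,1,1).

Now H_k = ker ∂_k / im ∂_{k+1}, so:

  H_0: rank C_0 − rank ∂_1 = 4 − 3 = 1, and the invariant factors of ∂_1 are all 1, so H_0 = Z.
  H_1: rank ker ∂_1 − rank ∂_2 = (4 − 3) − 0 = 1, and there is no ∂_2, so H_1 = Z.

Hence the Betti numbers are b_0 = 1, b_1 = 1.

b_0 = 1, b_1 = 1.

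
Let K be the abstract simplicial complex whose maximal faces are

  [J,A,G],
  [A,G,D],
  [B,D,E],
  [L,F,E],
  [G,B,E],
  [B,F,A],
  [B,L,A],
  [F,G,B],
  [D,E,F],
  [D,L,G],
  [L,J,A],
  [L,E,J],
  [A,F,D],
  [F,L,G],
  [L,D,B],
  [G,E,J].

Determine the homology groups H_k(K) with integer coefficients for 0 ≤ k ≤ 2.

K has 8 vertices, 24 edges, 16 triangles.
rank ∂_0 = 0, rank ∂_1 = 7 ⇒ b_0 = 8 − 0 − 7 = 1; all invariant factors of ∂_1 are 1 so no torsion. So H_0 = Z.
rank ∂_1 = 7, rank ∂_2 = 15 ⇒ b_1 = 24 − 7 − 15 = 2; all invariant factors of ∂_2 are 1 so no torsion. So H_1 = Z^2.
rank ∂_2 = 15, rank ∂_3 = 0 ⇒ b_2 = 16 − 15 − 0 = 1. So H_2 = Z.

H_0 ≅ Z,  H_1 ≅ Z^2,  H_2 ≅ Z.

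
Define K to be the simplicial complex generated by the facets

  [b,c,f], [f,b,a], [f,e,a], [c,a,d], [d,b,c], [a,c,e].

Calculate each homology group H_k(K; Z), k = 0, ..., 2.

H_0 ≅ Z,  H_1 ≅ Z,  H_2 = 0.

K has 6 vertices, 12 edges, 6 triangles.
rank ∂_0 = 0, rank ∂_1 = 5 ⇒ b_0 = 6 − 0 − 5 = 1; all invariant factors of ∂_1 are 1 so no torsion. So H_0 ≅ Z.
rank ∂_1 = 5, rank ∂_2 = 6 ⇒ b_1 = 12 − 5 − 6 = 1; all invariant factors of ∂_2 are 1 so no torsion. So H_1 ≅ Z.
rank ∂_2 = 6, rank ∂_3 = 0 ⇒ b_2 = 6 − 6 − 0 = 0. So H_2 ≅ 0.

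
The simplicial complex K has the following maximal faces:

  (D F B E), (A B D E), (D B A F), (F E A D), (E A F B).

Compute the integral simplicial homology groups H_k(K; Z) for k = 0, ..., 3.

We work with the vertex ordering A < B < D < E < F. The simplices of K, each written with vertices in increasing order, are:

  0-simplices (5): A, B, D, E, F
  1-simplices (10): AB, AD, AE, AF, BD, BE, BF, DE, DF, EF
  2-simplices (10): ABD, ABE, ABF, ADE, ADF, AEF, BDE, BDF, BEF, DEF
  3-simplices (5): ABDE, ABDF, ABEF, ADEF, BDEF

Hence C_0 ≅ Z^5, C_1 ≅ Z^10, C_2 ≅ Z^10, C_3 ≅ Z^5.

Boundary ∂_1: C_1 → C_0 is given by ∂[p,q] = [q] − [p].
The resulting 5×10 matrix has rank 4, and its Smith normal form has invariant factors (1,1,1,1).

Boundary ∂_2: C_2 → C_1 sends each 2-simplex [p,q,r] to [q,r] − [p,r] + [p,q]. For instance
  ∂BDE = DE − BE + BD,
  ∂DEF = EF − DF + DE.
This gives a 10×10 integer matrix of rank 6; reducing to Smith normal form yields diagonal entries (1,1,1,1,1,1).

Boundary ∂_3: C_3 → C_2 sends each 3-simplex σ to the alternating sum Σ_i (−1)^i (σ with its i-th vertex removed). For instance
  ∂ABDE = BDE − ADE + ABE − ABD,
  ∂ABEF = BEF − AEF + ABF − ABE.
This gives a 10×5 integer matrix of rank 4; reducing to Smith normal form yields diagonal entries (1,1,1,1).

Reading off H_k = ker ∂_k / im ∂_{k+1}:

  H_0: rank C_0 − rank ∂_1 = 5 − 4 = 1, and the invariant factors of ∂_1 are all 1, so H_0 = Z.
  H_1: rank ker ∂_1 − rank ∂_2 = (10 − 4) − 6 = 0, and the invariant factors of ∂_2 are all 1, so H_1 = 0.
  H_2: rank ker ∂_2 − rank ∂_3 = (10 − 6) − 4 = 0, and the invariant factors of ∂_3 are all 1, so H_2 = 0.
  H_3: rank ker ∂_3 − rank ∂_4 = (5 − 4) − 0 = 1, and there is no ∂_4, so H_3 = Z.

(K is a triangulation of the 3-sphere S^3.)

H_0 = Z,  H_1 = 0,  H_2 = 0,  H_3 = Z.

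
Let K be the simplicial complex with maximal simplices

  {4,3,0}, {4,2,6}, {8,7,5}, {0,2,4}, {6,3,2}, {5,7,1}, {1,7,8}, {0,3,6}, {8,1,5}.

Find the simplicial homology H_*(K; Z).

H_0 = Z^2,  H_1 = Z,  H_2 = Z.

Fix the vertex order 0 < 1 < 2 < 3 < 4 < 5 < 6 < 7 < 8 and write every simplex with vertices in increasing order. Then dim K = 2 and the simplices of K are:

  0-simplices (9): [0], [1], [2], [3], [4], [5], [6], [7], [8]
  1-simplices (16): [0,2], [0,3], [0,4], [0,6], [1,5], [1,7], [1,8], [2,3], [2,4], [2,6], [3,4], [3,6], [4,6], [5,7], [5,8], [7,8]
  2-simplices (9): [0,2,4], [0,3,4], [0,3,6], [1,5,7], [1,5,8], [1,7,8], [2,3,6], [2,4,6], [5,7,8]

giving chain groups C_0 ≅ Z^9, C_1 ≅ Z^16, C_2 ≅ Z^9.

Boundary ∂_1: C_1 → C_0 maps an edge to its endpoints' difference, ∂[p,q] = q − p. For instance
  ∂[0,4] = [4] − [0].
As a 9×16 matrix over Z this has rank 7, with invariant factors (1,1,1,1,1,1,1).

∂_2: C_2 → C_1 sends each 2-simplex [p,q,r] to [q,r] − [p,r] + [p,q]. For instance
  ∂[0,2,4] = [2,4] − [0,4] + [0,2],
  ∂[0,3,4] = [3,4] − [0,4] + [0,3].
This gives a 16×9 integer matrix of rank 8; reducing to Smith normal form yields diagonal entries (1,1,1,1,1,1,1,1).

Computing H_k = (kernel of ∂_k) / (image of ∂_{k+1}):

  H_0: rank C_0 − rank ∂_1 = 9 − 7 = 2, and the invariant factors of ∂_1 are all 1, so H_0 ≅ Z^2.
  H_1: rank ker ∂_1 − rank ∂_2 = (16 − 7) − 8 = 1, and the invariant factors of ∂_2 are all 1, so H_1 ≅ Z.
  H_2: rank ker ∂_2 − rank ∂_3 = (9 − 8) − 0 = 1, and there is no ∂_3, so H_2 ≅ Z.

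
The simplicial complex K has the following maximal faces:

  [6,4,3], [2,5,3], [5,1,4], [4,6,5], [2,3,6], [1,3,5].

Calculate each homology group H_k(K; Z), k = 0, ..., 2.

Order the vertices as 1 < 2 < 3 < 4 < 5 < 6. Listing each simplex with vertices in this order, K has dimension 2 with simplices:

  0-simplices (6): [1], [2], [3], [4], [5], [6]
  1-simplices (12): [1,3], [1,4], [1,5], [2,3], [2,5], [2,6], [3,4], [3,5], [3,6], [4,5], [4,6], [5,6]
  2-simplices (6): [1,3,5], [1,4,5], [2,3,5], [2,3,6], [3,4,6], [4,5,6]

Hence C_0 ≅ Z^6, C_1 ≅ Z^12, C_2 ≅ Z^6.

∂_1: C_1 → C_0 maps an edge to its endpoints' difference, ∂[p,q] = q − p.
This gives a 6×12 integer matrix of rank 5; reducing to Smith normal form yields diagonal entries (1,1,1,1,1).

∂_2: C_2 → C_1 maps a triangle to the signed sum of its edges. For instance
  ∂[3,4,6] = [4,6] − [3,6] + [3,4],
  ∂[1,4,5] = [4,5] − [1,5] + [1,4].
The resulting 12×6 matrix has rank 6, and its Smith normal form has invariant factors (1,1,1,1,1,1).

From H_k ≅ ker(∂_k) / im(∂_{k+1}) we obtain:

  H_0: rank C_0 − rank ∂_1 = 6 − 5 = 1, and the invariant factors of ∂_1 are all 1, so H_0 = Z.
  H_1: rank ker ∂_1 − rank ∂_2 = (12 − 5) − 6 = 1, and the invariant factors of ∂_2 are all 1, so H_1 = Z.
  H_2: rank ker ∂_2 − rank ∂_3 = (6 − 6) − 0 = 0, and there is no ∂_3, so H_2 = 0.

As a check, the Euler characteristic is 6 − 12 + 6 = 0, which agrees with 1 − 1 + 0 = 0.
(K is a triangulation of the cylinder S^1 x I.)

H_0 ≅ Z,  H_1 ≅ Z,  H_2 = 0.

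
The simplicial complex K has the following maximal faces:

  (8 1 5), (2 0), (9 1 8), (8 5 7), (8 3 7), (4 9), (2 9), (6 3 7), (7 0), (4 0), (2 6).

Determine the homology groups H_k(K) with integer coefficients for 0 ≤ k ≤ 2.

Take the total order 0 < 1 < 2 < 3 < 4 < 5 < 6 < 7 < 8 < 9 on the vertex set. Then K (dimension 2) consists of the simplices:

  0-simplices (10): [0], [1], [2], [3], [4], [5], [6], [7], [8], [9]
  1-simplices (17): [0,2], [0,4], [0,7], [1,5], [1,8], [1,9], [2,6], [2,9], [3,6], [3,7], [3,8], [4,9], [5,7], [5,8], [6,7], [7,8], [8,9]
  2-simplices (5): [1,5,8], [1,8,9], [3,6,7], [3,7,8], [5,7,8]

so the chain groups are C_0 ≅ Z^10, C_1 ≅ Z^17, C_2 ≅ Z^5.

Boundary ∂_1: C_1 → C_0 sends each edge [p,q] (with p < q) to q − p. For instance
  ∂[4,9] = [9] − [4].
The resulting 10×17 matrix has rank 9, and its Smith normal form has invariant factors (1,1,1,1,1,1,1,1,1).

The boundary map ∂_2: C_2 → C_1 sends each 2-simplex [p,q,r] to [q,r] − [p,r] + [p,q]. For instance
  ∂[5,7,8] = [7,8] − [5,8] + [5,7],
  ∂[1,5,8] = [5,8] − [1,8] + [1,5].
The 17×5 boundary matrix has rank 5 and Smith normal form diag(1,1,1,1,1).

Reading off H_k = ker ∂_k / im ∂_{k+1}:

  H_0: rank C_0 − rank ∂_1 = 10 − 9 = 1, and the invariant factors of ∂_1 are all 1, so H_0 ≅ Z.
  H_1: rank ker ∂_1 − rank ∂_2 = (17 − 9) − 5 = 3, and the invariant factors of ∂_2 are all 1, so H_1 ≅ Z^3.
  H_2: rank ker ∂_2 − rank ∂_3 = (5 − 5) − 0 = 0, and there is no ∂_3, so H_2 ≅ 0.

H_0 ≅ Z,  H_1 ≅ Z^3,  H_2 = 0.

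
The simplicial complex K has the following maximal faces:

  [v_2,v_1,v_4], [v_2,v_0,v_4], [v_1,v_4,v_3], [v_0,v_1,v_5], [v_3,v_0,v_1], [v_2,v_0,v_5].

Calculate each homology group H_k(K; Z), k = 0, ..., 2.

H_0 ≅ Z,  H_1 ≅ Z,  H_2 = 0.

Order the vertices as v_0 < v_1 < v_2 < v_3 < v_4 < v_5. Listing each simplex with vertices in this order, K has dimension 2 with simplices:

  0-simplices (6): [v_0], [v_1], [v_2], [v_3], [v_4], [v_5]
  1-simplices (12): [v_0,v_1], [v_0,v_2], [v_0,v_3], [v_0,v_4], [v_0,v_5], [v_1,v_2], [v_1,v_3], [v_1,v_4], [v_1,v_5], [v_2,v_4], [v_2,v_5], [v_3,v_4]
  2-simplices (6): [v_0,v_1,v_3], [v_0,v_1,v_5], [v_0,v_2,v_4], [v_0,v_2,v_5], [v_1,v_2,v_4], [v_1,v_3,v_4]

so the chain groups are C_0 ≅ Z^6, C_1 ≅ Z^12, C_2 ≅ Z^6.

The boundary map ∂_1: C_1 → C_0 maps an edge to its endpoints' difference, ∂[p,q] = q − p. For instance
  ∂[v_2,v_5] = [v_5] − [v_2].
The 6×12 boundary matrix has rank 5 and Smith normal form diag(1,1,1,1,1).

Boundary ∂_2: C_2 → C_1 maps a triangle to the signed sum of its edges. For instance
  ∂[v_0,v_2,v_5] = [v_2,v_5] − [v_0,v_5] + [v_0,v_2],
  ∂[v_1,v_3,v_4] = [v_3,v_4] − [v_1,v_4] + [v_1,v_3].
The resulting 12×6 matrix has rank 6, and its Smith normal form has invariant factors (1,1,1,1,1,1).

Now H_k = ker ∂_k / im ∂_{k+1}, so:

  H_0: rank C_0 − rank ∂_1 = 6 − 5 = 1, and the invariant factors of ∂_1 are all 1, so H_0 ≅ Z.
  H_1: rank ker ∂_1 − rank ∂_2 = (12 − 5) − 6 = 1, and the invariant factors of ∂_2 are all 1, so H_1 ≅ Z.
  H_2: rank ker ∂_2 − rank ∂_3 = (6 − 6) − 0 = 0, and there is no ∂_3, so H_2 ≅ 0.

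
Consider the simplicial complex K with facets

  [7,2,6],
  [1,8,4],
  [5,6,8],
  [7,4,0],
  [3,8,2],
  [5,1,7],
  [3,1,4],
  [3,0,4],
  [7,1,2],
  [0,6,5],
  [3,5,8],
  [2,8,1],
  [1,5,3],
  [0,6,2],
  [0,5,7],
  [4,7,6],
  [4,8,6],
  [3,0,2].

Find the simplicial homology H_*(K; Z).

H_0 = Z,  H_1 = Z ⊕ Z/2Z,  H_2 = 0.

We work with the vertex ordering 0 < 1 < 2 < 3 < 4 < 5 < 6 < 7 < 8. The simplices of K, each written with vertices in increasing order, are:

  0-simplices (9): [0], [1], [2], [3], [4], [5], [6], [7], [8]
  1-simplices (27): (27 of them)
  2-simplices (18): [0,2,3], [0,2,6], [0,3,4], [0,4,7], [0,5,6], [0,5,7], [1,2,7], [1,2,8], [1,3,4], [1,3,5], [1,4,8], [1,5,7], [2,3,8], [2,6,7], [3,5,8], [4,6,7], [4,6,8], [5,6,8]

Hence C_0 ≅ Z^9, C_1 ≅ Z^27, C_2 ≅ Z^18.

∂_1: C_1 → C_0 sends each edge [p,q] (with p < q) to q − p. For instance
  ∂[3,8] = [8] − [3].
As a 9×27 matrix over Z this has rank 8, with invariant factors (1,1,1,1,1,1,1,1).

∂_2: C_2 → C_1 acts by ∂[p,q,r] = [q,r] − [p,r] + [p,q]. For instance
  ∂[1,2,8] = [2,8] − [1,8] + [1,2],
  ∂[5,6,8] = [6,8] − [5,8] + [5,6].
The resulting 27×18 matrix has rank 18, and its Smith normal form has invariant factors (1,1,1,1,1,1,1,1,1,1,1,1,1,1,1,1,1,2).

From H_k ≅ ker(∂_k) / im(∂_{k+1}) we obtain:

  H_0: rank C_0 − rank ∂_1 = 9 − 8 = 1, and the invariant factors of ∂_1 are all 1, so H_0 ≅ Z.
  H_1: rank ker ∂_1 − rank ∂_2 = (27 − 8) − 18 = 1, and ∂_2 has invariant factor 2 > 1, so H_1 ≅ Z ⊕ Z/2Z.
  H_2: rank ker ∂_2 − rank ∂_3 = (18 − 18) − 0 = 0, and there is no ∂_3, so H_2 ≅ 0.

As a check, the Euler characteristic is 9 − 27 + 18 = 0, which agrees with 1 − 1 + 0 = 0.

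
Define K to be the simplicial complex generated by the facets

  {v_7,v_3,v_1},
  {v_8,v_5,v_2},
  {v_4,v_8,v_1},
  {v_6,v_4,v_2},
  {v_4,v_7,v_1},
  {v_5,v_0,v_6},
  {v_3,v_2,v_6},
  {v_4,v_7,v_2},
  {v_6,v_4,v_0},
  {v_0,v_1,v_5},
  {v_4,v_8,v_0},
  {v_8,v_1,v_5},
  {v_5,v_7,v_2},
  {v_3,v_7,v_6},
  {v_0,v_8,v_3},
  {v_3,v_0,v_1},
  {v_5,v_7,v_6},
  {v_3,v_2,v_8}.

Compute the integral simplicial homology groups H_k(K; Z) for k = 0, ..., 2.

K has 9 vertices, 27 edges, 18 triangles.
rank ∂_0 = 0, rank ∂_1 = 8 ⇒ b_0 = 9 − 0 − 8 = 1; all invariant factors of ∂_1 are 1 so no torsion. So H_0 ≅ Z.
rank ∂_1 = 8, rank ∂_2 = 18 ⇒ b_1 = 27 − 8 − 18 = 1; ∂_2 has invariant factor(s) [2] giving torsion. So H_1 ≅ Z ⊕ Z/2Z.
rank ∂_2 = 18, rank ∂_3 = 0 ⇒ b_2 = 18 − 18 − 0 = 0. So H_2 ≅ 0.

H_0 = Z,  H_1 = Z ⊕ Z/2Z,  H_2 = 0.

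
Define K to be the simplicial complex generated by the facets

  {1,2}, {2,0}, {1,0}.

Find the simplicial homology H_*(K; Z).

H_0 = Z,  H_1 = Z.

Take the total order 0 < 1 < 2 on the vertex set. Then K (dimension 1) consists of the simplices:

  0-simplices (3): [0], [1], [2]
  1-simplices (3): [0,1], [0,2], [1,2]

giving chain groups C_0 ≅ Z^3, C_1 ≅ Z^3.

∂_1: C_1 → C_0 is given by ∂[p,q] = [q] − [p].
The 3×3 boundary matrix has rank 2 and Smith normal form diag(1,1).

From H_k ≅ ker(∂_k) / im(∂_{k+1}) we obtain:

  H_0: rank C_0 − rank ∂_1 = 3 − 2 = 1, and the invariant factors of ∂_1 are all 1, so H_0 ≅ Z.
  H_1: rank ker ∂_1 − rank ∂_2 = (3 − 2) − 0 = 1, and there is no ∂_2, so H_1 ≅ Z.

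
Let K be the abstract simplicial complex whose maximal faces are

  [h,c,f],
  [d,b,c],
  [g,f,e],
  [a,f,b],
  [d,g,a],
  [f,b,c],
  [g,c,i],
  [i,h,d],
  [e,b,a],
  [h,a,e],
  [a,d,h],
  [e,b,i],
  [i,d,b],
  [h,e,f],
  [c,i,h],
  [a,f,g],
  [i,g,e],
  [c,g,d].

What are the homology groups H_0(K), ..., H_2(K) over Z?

H_0 = Z,  H_1 = Z ⊕ Z/2Z,  H_2 = 0.

We work with the vertex ordering a < b < c < d < e < f < g < h < i. The simplices of K, each written with vertices in increasing order, are:

  0-simplices (9): a, b, c, d, e, f, g, h, i
  1-simplices (27): ab, ad, ae, af, ag, ah, bc, bd, be, bf, bi, cd, cf, cg, ch, ci, dg, dh, di, ef, eg, eh, ei, fg, fh, gi, hi
  2-simplices (18): abe, abf, adg, adh, aeh, afg, bcd, bcf, bdi, bei, cdg, cfh, cgi, chi, dhi, efg, efh, egi

giving chain groups C_0 ≅ Z^9, C_1 ≅ Z^27, C_2 ≅ Z^18.

Boundary ∂_1: C_1 → C_0 sends each edge [p,q] (with p < q) to q − p.
The resulting 9×27 matrix has rank 8, and its Smith normal form has invariant factors (1,1,1,1,1,1,1,1).

∂_2: C_2 → C_1 sends each 2-simplex [p,q,r] to [q,r] − [p,r] + [p,q]. For instance
  ∂efg = fg − eg + ef,
  ∂afg = fg − ag + af.
The resulting 27×18 matrix has rank 18, and its Smith normal form has invariant factors (1,1,1,1,1,1,1,1,1,1,1,1,1,1,1,1,1,2).

From H_k ≅ ker(∂_k) / im(∂_{k+1}) we obtain:

  H_0: rank C_0 − rank ∂_1 = 9 − 8 = 1, and the invariant factors of ∂_1 are all 1, so H_0 = Z.
  H_1: rank ker ∂_1 − rank ∂_2 = (27 − 8) − 18 = 1, and ∂_2 has invariant factor 2 > 1, so H_1 = Z ⊕ Z/2Z.
  H_2: rank ker ∂_2 − rank ∂_3 = (18 − 18) − 0 = 0, and there is no ∂_3, so H_2 = 0.

(K is a triangulation of the Klein bottle.)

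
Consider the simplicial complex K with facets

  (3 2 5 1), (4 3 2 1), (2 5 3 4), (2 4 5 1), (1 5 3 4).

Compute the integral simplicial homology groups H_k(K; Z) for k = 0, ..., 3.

H_0 ≅ Z,  H_1 = 0,  H_2 = 0,  H_3 ≅ Z.

Order the vertices as 1 < 2 < 3 < 4 < 5. Listing each simplex with vertices in this order, K has dimension 3 with simplices:

  0-simplices (5): [1], [2], [3], [4], [5]
  1-simplices (10): [1,2], [1,3], [1,4], [1,5], [2,3], [2,4], [2,5], [3,4], [3,5], [4,5]
  2-simplices (10): [1,2,3], [1,2,4], [1,2,5], [1,3,4], [1,3,5], [1,4,5], [2,3,4], [2,3,5], [2,4,5], [3,4,5]
  3-simplices (5): [1,2,3,4], [1,2,3,5], [1,2,4,5], [1,3,4,5], [2,3,4,5]

giving chain groups C_0 ≅ Z^5, C_1 ≅ Z^10, C_2 ≅ Z^10, C_3 ≅ Z^5.

The boundary map ∂_1: C_1 → C_0 is given by ∂[p,q] = [q] − [p]. For instance
  ∂[1,5] = [5] − [1].
The resulting 5×10 matrix has rank 4, and its Smith normal form has invariant factors (1,1,1,1).

Boundary ∂_2: C_2 → C_1 maps a triangle to the signed sum of its edges. For instance
  ∂[2,3,5] = [3,5] − [2,5] + [2,3],
  ∂[3,4,5] = [4,5] − [3,5] + [3,4].
As a 10×10 matrix over Z this has rank 6, with invariant factors (1,1,1,1,1,1).

∂_3: C_3 → C_2 sends each 3-simplex σ to the alternating sum Σ_i (−1)^i (σ with its i-th vertex removed). For instance
  ∂[1,2,4,5] = [2,4,5] − [1,4,5] + [1,2,5] − [1,2,4],
  ∂[1,2,3,5] = [2,3,5] − [1,3,5] + [1,2,5] − [1,2,3].
As a 10×5 matrix over Z this has rank 4, with invariant factors (1,1,1,1).

Reading off H_k = ker ∂_k / im ∂_{k+1}:

  H_0: rank C_0 − rank ∂_1 = 5 − 4 = 1, and the invariant factors of ∂_1 are all 1, so H_0 = Z.
  H_1: rank ker ∂_1 − rank ∂_2 = (10 − 4) − 6 = 0, and the invariant factors of ∂_2 are all 1, so H_1 = 0.
  H_2: rank ker ∂_2 − rank ∂_3 = (10 − 6) − 4 = 0, and the invariant factors of ∂_3 are all 1, so H_2 = 0.
  H_3: rank ker ∂_3 − rank ∂_4 = (5 − 4) − 0 = 1, and there is no ∂_4, so H_3 = Z.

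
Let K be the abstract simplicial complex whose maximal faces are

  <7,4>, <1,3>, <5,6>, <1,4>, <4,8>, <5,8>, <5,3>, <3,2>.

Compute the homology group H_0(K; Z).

We work with the vertex ordering 1 < 2 < 3 < 4 < 5 < 6 < 7 < 8. The simplices of K, each written with vertices in increasing order, are:

  0-simplices (8): [1], [2], [3], [4], [5], [6], [7], [8]
  1-simplices (8): [1,3], [1,4], [2,3], [3,5], [4,7], [4,8], [5,6], [5,8]

Hence C_0 ≅ Z^8, C_1 ≅ Z^8.

∂_1: C_1 → C_0 maps an edge to its endpoints' difference, ∂[p,q] = q − p.
As a 8×8 matrix over Z this has rank 7, with invariant factors (1,1,1,1,1,1,1).

Computing H_k = (kernel of ∂_k) / (image of ∂_{k+1}):

  H_0: rank C_0 − rank ∂_1 = 8 − 7 = 1, and the invariant factors of ∂_1 are all 1, so H_0 ≅ Z.

H_0 = Z.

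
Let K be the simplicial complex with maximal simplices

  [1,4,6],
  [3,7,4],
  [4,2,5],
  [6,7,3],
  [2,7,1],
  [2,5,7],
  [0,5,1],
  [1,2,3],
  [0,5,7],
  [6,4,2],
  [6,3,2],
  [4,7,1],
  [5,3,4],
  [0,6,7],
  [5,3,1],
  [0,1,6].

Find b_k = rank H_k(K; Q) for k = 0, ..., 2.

b_0 = 1, b_1 = 2, b_2 = 1.

K has 8 vertices, 24 edges, 16 triangles.
rank ∂_0 = 0, rank ∂_1 = 7 ⇒ b_0 = 8 − 0 − 7 = 1; all invariant factors of ∂_1 are 1 so no torsion. So H_0 = Z.
rank ∂_1 = 7, rank ∂_2 = 15 ⇒ b_1 = 24 − 7 − 15 = 2; all invariant factors of ∂_2 are 1 so no torsion. So H_1 = Z^2.
rank ∂_2 = 15, rank ∂_3 = 0 ⇒ b_2 = 16 − 15 − 0 = 1. So H_2 = Z.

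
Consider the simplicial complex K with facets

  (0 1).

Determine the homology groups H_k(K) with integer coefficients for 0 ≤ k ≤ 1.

Order the vertices as 0 < 1. Listing each simplex with vertices in this order, K has dimension 1 with simplices:

  0-simplices (2): [0], [1]
  1-simplices (1): [0,1]

giving chain groups C_0 ≅ Z^2, C_1 ≅ Z^1.

∂_1: C_1 → C_0 is given by ∂[p,q] = [q] − [p].
As a 2×1 matrix over Z this has rank 1, with invariant factors (1).

Computing H_k = (kernel of ∂_k) / (image of ∂_{k+1}):

  H_0: rank C_0 − rank ∂_1 = 2 − 1 = 1, and the invariant factors of ∂_1 are all 1, so H_0 = Z.
  H_1: rank ker ∂_1 − rank ∂_2 = (1 − 1) − 0 = 0, and there is no ∂_2, so H_1 = 0.

As a check, the Euler characteristic is 2 − 1 = 1, which agrees with 1 − 0 = 1.

H_0 = Z,  H_1 = 0.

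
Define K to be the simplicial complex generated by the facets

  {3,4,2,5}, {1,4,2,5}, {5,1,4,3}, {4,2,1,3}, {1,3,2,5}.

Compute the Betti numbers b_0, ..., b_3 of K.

b_0 = 1, b_1 = 0, b_2 = 0, b_3 = 1.

K has 5 vertices, 10 edges, 10 triangles, 5 3-simplices.
rank ∂_0 = 0, rank ∂_1 = 4 ⇒ b_0 = 5 − 0 − 4 = 1; all invariant factors of ∂_1 are 1 so no torsion. So H_0 = Z.
rank ∂_1 = 4, rank ∂_2 = 6 ⇒ b_1 = 10 − 4 − 6 = 0; all invariant factors of ∂_2 are 1 so no torsion. So H_1 = 0.
rank ∂_2 = 6, rank ∂_3 = 4 ⇒ b_2 = 10 − 6 − 4 = 0; all invariant factors of ∂_3 are 1 so no torsion. So H_2 = 0.
rank ∂_3 = 4, rank ∂_4 = 0 ⇒ b_3 = 5 − 4 − 0 = 1. So H_3 = Z.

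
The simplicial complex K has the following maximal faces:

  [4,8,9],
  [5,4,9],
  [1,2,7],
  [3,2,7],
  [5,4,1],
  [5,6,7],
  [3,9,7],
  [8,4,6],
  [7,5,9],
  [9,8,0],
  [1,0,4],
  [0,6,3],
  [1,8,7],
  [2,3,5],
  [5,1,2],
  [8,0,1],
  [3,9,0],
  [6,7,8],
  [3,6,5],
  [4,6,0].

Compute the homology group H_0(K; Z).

We work with the vertex ordering 0 < 1 < 2 < 3 < 4 < 5 < 6 < 7 < 8 < 9. The simplices of K, each written with vertices in increasing order, are:

  0-simplices (10): [0], [1], [2], [3], [4], [5], [6], [7], [8], [9]
  1-simplices (30): (30 of them)
  2-simplices (20): (20 of them)

Hence C_0 ≅ Z^10, C_1 ≅ Z^30, C_2 ≅ Z^20.

Boundary ∂_1: C_1 → C_0 maps an edge to its endpoints' difference, ∂[p,q] = q − p. For instance
  ∂[1,2] = [2] − [1].
The resulting 10×30 matrix has rank 9, and its Smith normal form has invariant factors (1,1,1,1,1,1,1,1,1).

Boundary ∂_2: C_2 → C_1 sends each 2-simplex [p,q,r] to [q,r] − [p,r] + [p,q]. For instance
  ∂[1,4,5] = [4,5] − [1,5] + [1,4],
  ∂[2,3,5] = [3,5] − [2,5] + [2,3].
This gives a 30×20 integer matrix of rank 20; reducing to Smith normal form yields diagonal entries (1,1,1,1,1,1,1,1,1,1,1,1,1,1,1,1,1,1,1,2).

Computing H_k = (kernel of ∂_k) / (image of ∂_{k+1}):

  H_0: rank C_0 − rank ∂_1 = 10 − 9 = 1, and the invariant factors of ∂_1 are all 1, so H_0 ≅ Z.

H_0 = Z.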